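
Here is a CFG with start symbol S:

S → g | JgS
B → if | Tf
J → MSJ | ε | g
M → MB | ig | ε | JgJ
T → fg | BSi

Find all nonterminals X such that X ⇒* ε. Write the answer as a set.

Directly nullable (have an ε-rule): {J, M}.
Not nullable: B, S, T — each has a terminal in every rule's right-hand side or depends on a non-nullable symbol.

{J, M}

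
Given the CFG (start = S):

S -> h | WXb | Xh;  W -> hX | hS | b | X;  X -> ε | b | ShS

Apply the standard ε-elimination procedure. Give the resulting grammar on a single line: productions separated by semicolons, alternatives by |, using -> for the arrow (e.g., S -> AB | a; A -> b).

S -> b | h | Wb | Xb | Xh | WXb; W -> X | b | h | hS | hX; X -> b | ShS

Nullable set: {W, X}.
S -> WXb: W, X nullable, giving WXb | Wb | Xb | b.
S -> Xh: X nullable, giving Xh | h.
W -> X: X nullable, giving X.
W -> hX: X nullable, giving h | hX.
Drop X -> ε.
Unchanged (no nullable symbols): S -> h; W -> b; W -> hS; X -> ShS; X -> b.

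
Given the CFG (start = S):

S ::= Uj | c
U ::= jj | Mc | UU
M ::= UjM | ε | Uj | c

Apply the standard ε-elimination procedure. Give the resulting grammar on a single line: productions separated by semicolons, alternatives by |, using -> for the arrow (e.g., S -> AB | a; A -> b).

S -> c | Uj; M -> c | Uj | UjM; U -> c | Mc | UU | jj

Nullable set: {M}.
Drop M -> ε.
M -> UjM: M nullable, giving Uj | UjM.
U -> Mc: M nullable, giving Mc | c.
Unchanged (no nullable symbols): S -> Uj; S -> c; M -> Uj; M -> c; U -> UU; U -> jj.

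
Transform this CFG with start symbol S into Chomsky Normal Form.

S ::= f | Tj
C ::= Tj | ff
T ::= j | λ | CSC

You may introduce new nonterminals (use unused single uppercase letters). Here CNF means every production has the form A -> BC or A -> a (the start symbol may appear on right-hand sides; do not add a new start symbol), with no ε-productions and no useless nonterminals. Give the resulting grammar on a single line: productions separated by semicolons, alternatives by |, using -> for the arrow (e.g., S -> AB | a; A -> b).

S -> f | j | TA; A -> j; B -> f; C -> j | BB | TA; D -> SC; T -> j | CD

Nullable: {T}; after ε-elimination: S -> f | j | Tj; C -> j | Tj | ff; T -> j | CSC.
No unit productions to eliminate.
TERM: introduce B -> f, A -> j and substitute in every rule of length ≥2.
BIN: T -> CSC becomes T -> CD, D -> SC.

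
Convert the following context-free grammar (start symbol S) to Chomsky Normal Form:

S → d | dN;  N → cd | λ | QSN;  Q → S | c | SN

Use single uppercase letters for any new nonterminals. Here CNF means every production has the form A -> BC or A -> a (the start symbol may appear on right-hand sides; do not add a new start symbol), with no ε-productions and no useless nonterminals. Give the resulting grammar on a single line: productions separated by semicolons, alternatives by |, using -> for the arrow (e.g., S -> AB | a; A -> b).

Nullable: {N}; after ε-elimination: S -> d | dN; N -> QS | cd | QSN; Q -> S | c | SN.
After unit-elimination: S -> d | dN; N -> QS | cd | QSN; Q -> c | d | SN | dN.
TERM: introduce A -> c, B -> d and substitute in every rule of length ≥2.
BIN: N -> QSN becomes N -> QC, C -> SN.

S -> d | BN; A -> c; B -> d; C -> SN; N -> AB | QC | QS; Q -> c | d | BN | SN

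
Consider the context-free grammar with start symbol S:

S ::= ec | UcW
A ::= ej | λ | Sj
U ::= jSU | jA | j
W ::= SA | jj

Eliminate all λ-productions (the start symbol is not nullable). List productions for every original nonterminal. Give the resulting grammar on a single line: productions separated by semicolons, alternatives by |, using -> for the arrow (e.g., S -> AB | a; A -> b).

Nullable set: {A}.
Drop A -> λ.
U -> jA: A nullable, giving j | jA.
W -> SA: A nullable, giving S | SA.
Unchanged (no nullable symbols): S -> UcW; S -> ec; A -> Sj; A -> ej; U -> j; U -> jSU; W -> jj.

S -> ec | UcW; A -> Sj | ej; U -> j | jA | jSU; W -> S | SA | jj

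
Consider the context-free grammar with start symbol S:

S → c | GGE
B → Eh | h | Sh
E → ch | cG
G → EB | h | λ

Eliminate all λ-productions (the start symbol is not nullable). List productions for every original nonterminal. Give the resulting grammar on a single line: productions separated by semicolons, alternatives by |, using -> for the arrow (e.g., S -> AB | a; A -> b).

S -> E | c | GE | GGE; B -> h | Eh | Sh; E -> c | cG | ch; G -> h | EB

Nullable set: {G}.
S -> GGE: G, G nullable, giving E | GE | GGE.
E -> cG: G nullable, giving c | cG.
Drop G -> λ.
Unchanged (no nullable symbols): S -> c; B -> Eh; B -> Sh; B -> h; E -> ch; G -> EB; G -> h.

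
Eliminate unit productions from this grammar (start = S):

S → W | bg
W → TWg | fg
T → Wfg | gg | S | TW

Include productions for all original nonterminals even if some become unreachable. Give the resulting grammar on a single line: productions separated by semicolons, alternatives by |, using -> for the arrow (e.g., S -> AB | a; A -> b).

Unit productions: S->W, T->S.
Unit pairs (A ⇒* B via units): (S,W), (T,S), (T,W).
S: inherits non-unit rules of {S, W} → TWg | bg | fg.
T: inherits non-unit rules of {S, T, W} → TW | TWg | Wfg | bg | fg | gg.
W: inherits non-unit rules of {W} → TWg | fg.

S -> bg | fg | TWg; T -> TW | bg | fg | gg | TWg | Wfg; W -> fg | TWg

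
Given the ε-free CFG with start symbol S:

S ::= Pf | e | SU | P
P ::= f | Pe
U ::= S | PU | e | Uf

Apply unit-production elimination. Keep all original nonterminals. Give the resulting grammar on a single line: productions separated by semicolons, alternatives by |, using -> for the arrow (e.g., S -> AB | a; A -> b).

S -> e | f | Pe | Pf | SU; P -> f | Pe; U -> e | f | PU | Pe | Pf | SU | Uf

Unit productions: S->P, U->S.
Unit pairs (A ⇒* B via units): (S,P), (U,P), (U,S).
S: inherits non-unit rules of {P, S} → Pe | Pf | SU | e | f.
P: inherits non-unit rules of {P} → Pe | f.
U: inherits non-unit rules of {P, S, U} → PU | Pe | Pf | SU | Uf | e | f.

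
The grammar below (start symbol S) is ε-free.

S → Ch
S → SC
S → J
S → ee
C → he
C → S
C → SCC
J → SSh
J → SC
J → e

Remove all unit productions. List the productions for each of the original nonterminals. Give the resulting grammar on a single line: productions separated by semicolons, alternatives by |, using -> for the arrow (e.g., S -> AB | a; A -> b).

S -> e | Ch | SC | ee | SSh; C -> e | Ch | SC | ee | he | SCC | SSh; J -> e | SC | SSh

Unit productions: C->S, S->J.
Unit pairs (A ⇒* B via units): (C,J), (C,S), (S,J).
S: inherits non-unit rules of {J, S} → Ch | SC | SSh | e | ee.
C: inherits non-unit rules of {C, J, S} → Ch | SC | SCC | SSh | e | ee | he.
J: inherits non-unit rules of {J} → SC | SSh | e.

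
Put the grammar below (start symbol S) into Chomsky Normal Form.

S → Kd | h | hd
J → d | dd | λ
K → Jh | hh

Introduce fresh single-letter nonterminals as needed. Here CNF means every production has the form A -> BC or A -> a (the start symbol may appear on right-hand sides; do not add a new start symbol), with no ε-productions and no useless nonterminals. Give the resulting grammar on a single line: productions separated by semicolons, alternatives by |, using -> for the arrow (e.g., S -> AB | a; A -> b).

S -> h | BA | KA; A -> d; B -> h; J -> d | AA; K -> h | BB | JB

Nullable: {J}; after ε-elimination: S -> h | Kd | hd; J -> d | dd; K -> h | Jh | hh.
No unit productions to eliminate.
TERM: introduce A -> d, B -> h and substitute in every rule of length ≥2.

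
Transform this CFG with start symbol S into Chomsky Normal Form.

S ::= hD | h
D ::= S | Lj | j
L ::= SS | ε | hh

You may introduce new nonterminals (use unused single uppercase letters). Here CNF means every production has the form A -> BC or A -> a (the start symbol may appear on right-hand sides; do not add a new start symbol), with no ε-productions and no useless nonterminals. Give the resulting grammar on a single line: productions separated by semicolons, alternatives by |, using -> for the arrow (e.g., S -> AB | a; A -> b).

S -> h | BD; A -> j; B -> h; D -> h | j | BD | LA; L -> BB | SS

Nullable: {L}; after ε-elimination: S -> h | hD; D -> S | j | Lj; L -> SS | hh.
After unit-elimination: S -> h | hD; D -> h | j | Lj | hD; L -> SS | hh.
TERM: introduce B -> h, A -> j and substitute in every rule of length ≥2.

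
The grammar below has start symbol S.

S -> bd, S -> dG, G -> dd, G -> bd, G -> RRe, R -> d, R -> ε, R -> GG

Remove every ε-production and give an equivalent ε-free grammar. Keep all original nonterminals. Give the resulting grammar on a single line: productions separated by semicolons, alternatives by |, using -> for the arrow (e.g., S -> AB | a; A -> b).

Nullable set: {R}.
G -> RRe: R, R nullable, giving RRe | Re | e.
Drop R -> ε.
Unchanged (no nullable symbols): S -> bd; S -> dG; G -> bd; G -> dd; R -> GG; R -> d.

S -> bd | dG; G -> e | Re | bd | dd | RRe; R -> d | GG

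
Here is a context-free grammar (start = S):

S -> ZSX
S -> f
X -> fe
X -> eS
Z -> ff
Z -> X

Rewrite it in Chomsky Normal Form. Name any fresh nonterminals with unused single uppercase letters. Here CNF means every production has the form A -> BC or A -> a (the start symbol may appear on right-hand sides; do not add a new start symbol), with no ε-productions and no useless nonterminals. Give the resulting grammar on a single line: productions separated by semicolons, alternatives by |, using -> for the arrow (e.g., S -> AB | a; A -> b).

No ε-productions.
After unit-elimination: S -> f | ZSX; X -> eS | fe; Z -> eS | fe | ff.
TERM: introduce A -> e, B -> f and substitute in every rule of length ≥2.
BIN: S -> ZSX becomes S -> ZC, C -> SX.

S -> f | ZC; A -> e; B -> f; C -> SX; X -> AS | BA; Z -> AS | BA | BB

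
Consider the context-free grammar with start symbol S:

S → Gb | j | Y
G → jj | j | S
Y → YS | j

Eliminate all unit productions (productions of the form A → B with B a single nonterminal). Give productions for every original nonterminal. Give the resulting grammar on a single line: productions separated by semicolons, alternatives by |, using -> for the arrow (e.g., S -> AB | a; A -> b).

S -> j | Gb | YS; G -> j | Gb | YS | jj; Y -> j | YS

Unit productions: G->S, S->Y.
Unit pairs (A ⇒* B via units): (G,S), (G,Y), (S,Y).
S: inherits non-unit rules of {S, Y} → Gb | YS | j.
G: inherits non-unit rules of {G, S, Y} → Gb | YS | j | jj.
Y: inherits non-unit rules of {Y} → YS | j.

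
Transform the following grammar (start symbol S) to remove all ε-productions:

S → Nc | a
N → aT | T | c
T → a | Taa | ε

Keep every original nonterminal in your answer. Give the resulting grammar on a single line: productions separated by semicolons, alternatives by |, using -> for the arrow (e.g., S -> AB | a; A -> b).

Nullable set: {N, T}.
S -> Nc: N nullable, giving Nc | c.
N -> T: T nullable, giving T.
N -> aT: T nullable, giving a | aT.
Drop T -> ε.
T -> Taa: T nullable, giving Taa | aa.
Unchanged (no nullable symbols): S -> a; N -> c; T -> a.

S -> a | c | Nc; N -> T | a | c | aT; T -> a | aa | Taa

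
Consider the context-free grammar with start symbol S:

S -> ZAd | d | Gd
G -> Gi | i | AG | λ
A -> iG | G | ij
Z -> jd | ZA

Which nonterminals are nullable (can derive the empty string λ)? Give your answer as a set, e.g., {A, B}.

Directly nullable (have an ε-rule): {G}.
A is nullable via A -> G (every symbol on the right is already known nullable).
Not nullable: S, Z — each has a terminal in every rule's right-hand side or depends on a non-nullable symbol.

{A, G}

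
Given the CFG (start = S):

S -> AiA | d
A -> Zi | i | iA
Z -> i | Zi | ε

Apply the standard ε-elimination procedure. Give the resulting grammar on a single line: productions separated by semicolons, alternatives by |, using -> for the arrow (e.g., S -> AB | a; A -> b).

Nullable set: {Z}.
A -> Zi: Z nullable, giving Zi | i.
Drop Z -> ε.
Z -> Zi: Z nullable, giving Zi | i.
Unchanged (no nullable symbols): S -> AiA; S -> d; A -> i; A -> iA; Z -> i.

S -> d | AiA; A -> i | Zi | iA; Z -> i | Zi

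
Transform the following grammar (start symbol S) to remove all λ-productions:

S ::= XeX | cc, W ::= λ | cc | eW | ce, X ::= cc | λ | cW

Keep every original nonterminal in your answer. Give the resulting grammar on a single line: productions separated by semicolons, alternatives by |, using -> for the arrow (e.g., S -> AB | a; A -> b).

Nullable set: {W, X}.
S -> XeX: X, X nullable, giving Xe | XeX | e | eX.
Drop W -> λ.
W -> eW: W nullable, giving e | eW.
Drop X -> λ.
X -> cW: W nullable, giving c | cW.
Unchanged (no nullable symbols): S -> cc; W -> cc; W -> ce; X -> cc.

S -> e | Xe | cc | eX | XeX; W -> e | cc | ce | eW; X -> c | cW | cc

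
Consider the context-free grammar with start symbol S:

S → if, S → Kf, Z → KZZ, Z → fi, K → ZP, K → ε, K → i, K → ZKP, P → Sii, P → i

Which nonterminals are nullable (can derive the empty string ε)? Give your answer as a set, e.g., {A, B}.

{K}

Directly nullable (have an ε-rule): {K}.
Not nullable: P, S, Z — each has a terminal in every rule's right-hand side or depends on a non-nullable symbol.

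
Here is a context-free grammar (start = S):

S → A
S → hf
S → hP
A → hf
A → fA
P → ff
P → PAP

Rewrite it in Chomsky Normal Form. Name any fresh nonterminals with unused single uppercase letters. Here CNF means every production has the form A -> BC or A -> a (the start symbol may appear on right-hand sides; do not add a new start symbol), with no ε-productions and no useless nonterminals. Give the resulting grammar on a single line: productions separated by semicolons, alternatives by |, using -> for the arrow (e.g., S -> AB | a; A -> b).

S -> BA | CB | CP; A -> BA | CB; B -> f; C -> h; D -> AP; P -> BB | PD

No ε-productions.
After unit-elimination: S -> fA | hP | hf; A -> fA | hf; P -> ff | PAP.
TERM: introduce B -> f, C -> h and substitute in every rule of length ≥2.
BIN: P -> PAP becomes P -> PD, D -> AP.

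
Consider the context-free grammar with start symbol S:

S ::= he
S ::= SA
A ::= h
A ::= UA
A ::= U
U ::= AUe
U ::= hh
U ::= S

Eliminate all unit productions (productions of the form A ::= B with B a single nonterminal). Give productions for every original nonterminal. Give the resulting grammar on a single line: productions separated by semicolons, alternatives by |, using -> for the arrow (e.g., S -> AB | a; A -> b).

S -> SA | he; A -> h | SA | UA | he | hh | AUe; U -> SA | he | hh | AUe

Unit productions: A->U, U->S.
Unit pairs (A ⇒* B via units): (A,S), (A,U), (U,S).
S: inherits non-unit rules of {S} → SA | he.
A: inherits non-unit rules of {A, S, U} → AUe | SA | UA | h | he | hh.
U: inherits non-unit rules of {S, U} → AUe | SA | he | hh.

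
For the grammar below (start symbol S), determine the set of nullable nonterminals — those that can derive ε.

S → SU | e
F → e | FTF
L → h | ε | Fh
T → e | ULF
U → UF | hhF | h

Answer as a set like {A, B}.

Directly nullable (have an ε-rule): {L}.
Not nullable: F, S, T, U — each has a terminal in every rule's right-hand side or depends on a non-nullable symbol.

{L}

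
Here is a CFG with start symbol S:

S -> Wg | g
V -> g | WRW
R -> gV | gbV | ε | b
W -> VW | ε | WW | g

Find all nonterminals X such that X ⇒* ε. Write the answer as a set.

{R, V, W}

Directly nullable (have an ε-rule): {R, W}.
V is nullable via V -> WRW (every symbol on the right is already known nullable).
Not nullable: S — each has a terminal in every rule's right-hand side or depends on a non-nullable symbol.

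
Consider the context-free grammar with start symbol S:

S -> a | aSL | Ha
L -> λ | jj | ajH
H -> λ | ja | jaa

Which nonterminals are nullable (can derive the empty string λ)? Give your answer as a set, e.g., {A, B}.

{H, L}

Directly nullable (have an ε-rule): {H, L}.
Not nullable: S — each has a terminal in every rule's right-hand side or depends on a non-nullable symbol.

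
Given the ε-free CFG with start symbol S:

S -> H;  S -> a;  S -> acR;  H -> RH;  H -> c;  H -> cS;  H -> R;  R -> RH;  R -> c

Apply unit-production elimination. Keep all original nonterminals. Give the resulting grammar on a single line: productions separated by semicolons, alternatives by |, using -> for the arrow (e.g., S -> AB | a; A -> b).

Unit productions: H->R, S->H.
Unit pairs (A ⇒* B via units): (H,R), (S,H), (S,R).
S: inherits non-unit rules of {H, R, S} → RH | a | acR | c | cS.
H: inherits non-unit rules of {H, R} → RH | c | cS.
R: inherits non-unit rules of {R} → RH | c.

S -> a | c | RH | cS | acR; H -> c | RH | cS; R -> c | RH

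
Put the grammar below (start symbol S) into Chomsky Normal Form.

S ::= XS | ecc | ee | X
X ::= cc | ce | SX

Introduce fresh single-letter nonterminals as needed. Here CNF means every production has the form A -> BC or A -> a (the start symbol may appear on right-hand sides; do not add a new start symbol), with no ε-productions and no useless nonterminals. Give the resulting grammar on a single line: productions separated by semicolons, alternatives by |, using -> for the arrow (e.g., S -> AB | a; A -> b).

No ε-productions.
After unit-elimination: S -> SX | XS | cc | ce | ee | ecc; X -> SX | cc | ce.
TERM: introduce A -> c, B -> e and substitute in every rule of length ≥2.
BIN: S -> BAA becomes S -> BC, C -> AA.

S -> AA | AB | BB | BC | SX | XS; A -> c; B -> e; C -> AA; X -> AA | AB | SX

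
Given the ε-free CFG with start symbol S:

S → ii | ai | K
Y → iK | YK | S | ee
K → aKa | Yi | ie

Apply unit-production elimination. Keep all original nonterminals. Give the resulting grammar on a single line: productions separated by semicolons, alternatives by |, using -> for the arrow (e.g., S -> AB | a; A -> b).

S -> Yi | ai | ie | ii | aKa; K -> Yi | ie | aKa; Y -> YK | Yi | ai | ee | iK | ie | ii | aKa

Unit productions: S->K, Y->S.
Unit pairs (A ⇒* B via units): (S,K), (Y,K), (Y,S).
S: inherits non-unit rules of {K, S} → Yi | aKa | ai | ie | ii.
K: inherits non-unit rules of {K} → Yi | aKa | ie.
Y: inherits non-unit rules of {K, S, Y} → YK | Yi | aKa | ai | ee | iK | ie | ii.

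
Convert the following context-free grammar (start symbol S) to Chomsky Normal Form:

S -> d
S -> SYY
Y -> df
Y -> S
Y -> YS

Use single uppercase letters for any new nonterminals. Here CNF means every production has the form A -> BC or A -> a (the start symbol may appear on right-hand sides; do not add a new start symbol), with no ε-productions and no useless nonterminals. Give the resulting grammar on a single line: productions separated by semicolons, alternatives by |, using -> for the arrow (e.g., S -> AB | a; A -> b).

S -> d | SC; A -> d; B -> f; C -> YY; D -> YY; Y -> d | AB | SD | YS

No ε-productions.
After unit-elimination: S -> d | SYY; Y -> d | YS | df | SYY.
TERM: introduce A -> d, B -> f and substitute in every rule of length ≥2.
BIN: S -> SYY becomes S -> SC, C -> YY; Y -> SYY becomes Y -> SD, D -> YY.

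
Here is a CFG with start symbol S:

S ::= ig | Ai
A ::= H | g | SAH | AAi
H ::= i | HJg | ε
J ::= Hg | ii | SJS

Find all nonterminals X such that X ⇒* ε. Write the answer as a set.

Directly nullable (have an ε-rule): {H}.
A is nullable via A -> H (every symbol on the right is already known nullable).
Not nullable: J, S — each has a terminal in every rule's right-hand side or depends on a non-nullable symbol.

{A, H}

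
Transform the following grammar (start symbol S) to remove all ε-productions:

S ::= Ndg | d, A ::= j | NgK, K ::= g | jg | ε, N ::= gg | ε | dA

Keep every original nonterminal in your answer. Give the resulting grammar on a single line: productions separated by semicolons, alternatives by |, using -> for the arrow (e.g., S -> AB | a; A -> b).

S -> d | dg | Ndg; A -> g | j | Ng | gK | NgK; K -> g | jg; N -> dA | gg

Nullable set: {K, N}.
S -> Ndg: N nullable, giving Ndg | dg.
A -> NgK: N, K nullable, giving Ng | NgK | g | gK.
Drop K -> ε.
Drop N -> ε.
Unchanged (no nullable symbols): S -> d; A -> j; K -> g; K -> jg; N -> dA; N -> gg.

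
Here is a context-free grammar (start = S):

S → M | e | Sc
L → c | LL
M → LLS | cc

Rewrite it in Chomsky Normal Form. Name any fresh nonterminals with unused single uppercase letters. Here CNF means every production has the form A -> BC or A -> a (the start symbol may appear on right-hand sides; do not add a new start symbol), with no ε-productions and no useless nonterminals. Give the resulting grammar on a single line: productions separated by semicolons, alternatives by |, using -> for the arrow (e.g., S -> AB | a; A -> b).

No ε-productions.
After unit-elimination: S -> e | Sc | cc | LLS; L -> c | LL; M -> cc | LLS.
TERM: introduce A -> c and substitute in every rule of length ≥2.
BIN: M -> LLS becomes M -> LB, B -> LS; S -> LLS becomes S -> LC, C -> LS.
Drop unreachable/unproductive: M.

S -> e | AA | LC | SA; A -> c; C -> LS; L -> c | LL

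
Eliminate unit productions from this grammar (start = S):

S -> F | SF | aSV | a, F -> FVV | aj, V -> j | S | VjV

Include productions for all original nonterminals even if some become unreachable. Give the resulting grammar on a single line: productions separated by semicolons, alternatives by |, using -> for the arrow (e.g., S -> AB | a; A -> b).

S -> a | SF | aj | FVV | aSV; F -> aj | FVV; V -> a | j | SF | aj | FVV | VjV | aSV

Unit productions: S->F, V->S.
Unit pairs (A ⇒* B via units): (S,F), (V,F), (V,S).
S: inherits non-unit rules of {F, S} → FVV | SF | a | aSV | aj.
F: inherits non-unit rules of {F} → FVV | aj.
V: inherits non-unit rules of {F, S, V} → FVV | SF | VjV | a | aSV | aj | j.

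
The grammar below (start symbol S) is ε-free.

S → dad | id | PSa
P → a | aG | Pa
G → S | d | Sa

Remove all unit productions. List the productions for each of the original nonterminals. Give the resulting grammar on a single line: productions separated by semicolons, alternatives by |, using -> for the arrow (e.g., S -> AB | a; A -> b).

Unit productions: G->S.
Unit pairs (A ⇒* B via units): (G,S).
S: inherits non-unit rules of {S} → PSa | dad | id.
G: inherits non-unit rules of {G, S} → PSa | Sa | d | dad | id.
P: inherits non-unit rules of {P} → Pa | a | aG.

S -> id | PSa | dad; G -> d | Sa | id | PSa | dad; P -> a | Pa | aG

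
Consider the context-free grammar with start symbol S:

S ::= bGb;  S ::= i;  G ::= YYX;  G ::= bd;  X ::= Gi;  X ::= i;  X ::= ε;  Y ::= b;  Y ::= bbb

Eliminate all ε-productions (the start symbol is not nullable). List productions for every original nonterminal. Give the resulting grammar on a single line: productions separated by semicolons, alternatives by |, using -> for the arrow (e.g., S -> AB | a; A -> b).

S -> i | bGb; G -> YY | bd | YYX; X -> i | Gi; Y -> b | bbb

Nullable set: {X}.
G -> YYX: X nullable, giving YY | YYX.
Drop X -> ε.
Unchanged (no nullable symbols): S -> bGb; S -> i; G -> bd; X -> Gi; X -> i; Y -> b; Y -> bbb.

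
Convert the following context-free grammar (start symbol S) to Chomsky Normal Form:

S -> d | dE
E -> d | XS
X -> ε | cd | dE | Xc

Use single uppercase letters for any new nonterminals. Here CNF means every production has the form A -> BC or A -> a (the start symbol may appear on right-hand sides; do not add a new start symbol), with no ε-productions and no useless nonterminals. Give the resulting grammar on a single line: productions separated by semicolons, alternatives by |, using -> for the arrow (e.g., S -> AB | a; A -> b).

Nullable: {X}; after ε-elimination: S -> d | dE; E -> S | d | XS; X -> c | Xc | cd | dE.
After unit-elimination: S -> d | dE; E -> d | XS | dE; X -> c | Xc | cd | dE.
TERM: introduce B -> c, A -> d and substitute in every rule of length ≥2.

S -> d | AE; A -> d; B -> c; E -> d | AE | XS; X -> c | AE | BA | XB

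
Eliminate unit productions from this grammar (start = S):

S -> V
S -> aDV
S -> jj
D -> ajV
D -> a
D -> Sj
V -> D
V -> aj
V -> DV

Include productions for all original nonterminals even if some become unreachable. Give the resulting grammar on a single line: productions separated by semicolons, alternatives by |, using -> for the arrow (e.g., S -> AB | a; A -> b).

S -> a | DV | Sj | aj | jj | aDV | ajV; D -> a | Sj | ajV; V -> a | DV | Sj | aj | ajV

Unit productions: S->V, V->D.
Unit pairs (A ⇒* B via units): (S,D), (S,V), (V,D).
S: inherits non-unit rules of {D, S, V} → DV | Sj | a | aDV | aj | ajV | jj.
D: inherits non-unit rules of {D} → Sj | a | ajV.
V: inherits non-unit rules of {D, V} → DV | Sj | a | aj | ajV.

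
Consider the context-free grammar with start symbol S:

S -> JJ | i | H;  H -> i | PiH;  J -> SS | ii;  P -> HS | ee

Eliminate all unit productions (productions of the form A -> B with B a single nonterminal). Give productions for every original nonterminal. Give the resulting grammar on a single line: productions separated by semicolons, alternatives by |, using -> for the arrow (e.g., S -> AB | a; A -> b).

Unit productions: S->H.
Unit pairs (A ⇒* B via units): (S,H).
S: inherits non-unit rules of {H, S} → JJ | PiH | i.
H: inherits non-unit rules of {H} → PiH | i.
J: inherits non-unit rules of {J} → SS | ii.
P: inherits non-unit rules of {P} → HS | ee.

S -> i | JJ | PiH; H -> i | PiH; J -> SS | ii; P -> HS | ee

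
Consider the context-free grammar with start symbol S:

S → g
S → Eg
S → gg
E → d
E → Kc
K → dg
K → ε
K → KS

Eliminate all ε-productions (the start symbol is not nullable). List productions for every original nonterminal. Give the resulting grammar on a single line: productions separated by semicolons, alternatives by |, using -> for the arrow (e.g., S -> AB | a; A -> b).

S -> g | Eg | gg; E -> c | d | Kc; K -> S | KS | dg

Nullable set: {K}.
E -> Kc: K nullable, giving Kc | c.
Drop K -> ε.
K -> KS: K nullable, giving KS | S.
Unchanged (no nullable symbols): S -> Eg; S -> g; S -> gg; E -> d; K -> dg.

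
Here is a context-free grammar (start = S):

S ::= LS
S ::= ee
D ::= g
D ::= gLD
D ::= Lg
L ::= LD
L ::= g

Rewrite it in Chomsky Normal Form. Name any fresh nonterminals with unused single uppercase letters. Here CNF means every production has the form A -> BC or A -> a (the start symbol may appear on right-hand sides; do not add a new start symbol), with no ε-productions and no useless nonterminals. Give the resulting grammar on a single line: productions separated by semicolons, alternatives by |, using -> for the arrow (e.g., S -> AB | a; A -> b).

No ε-productions.
No unit productions to eliminate.
TERM: introduce B -> e, A -> g and substitute in every rule of length ≥2.
BIN: D -> ALD becomes D -> AC, C -> LD.

S -> BB | LS; A -> g; B -> e; C -> LD; D -> g | AC | LA; L -> g | LD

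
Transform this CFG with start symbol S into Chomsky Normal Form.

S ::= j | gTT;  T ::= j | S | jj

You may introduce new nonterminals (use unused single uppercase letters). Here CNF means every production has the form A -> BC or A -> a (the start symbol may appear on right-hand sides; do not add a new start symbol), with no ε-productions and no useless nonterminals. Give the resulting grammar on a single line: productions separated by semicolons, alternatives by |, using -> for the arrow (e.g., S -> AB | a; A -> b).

S -> j | AC; A -> g; B -> j; C -> TT; D -> TT; T -> j | AD | BB

No ε-productions.
After unit-elimination: S -> j | gTT; T -> j | jj | gTT.
TERM: introduce A -> g, B -> j and substitute in every rule of length ≥2.
BIN: S -> ATT becomes S -> AC, C -> TT; T -> ATT becomes T -> AD, D -> TT.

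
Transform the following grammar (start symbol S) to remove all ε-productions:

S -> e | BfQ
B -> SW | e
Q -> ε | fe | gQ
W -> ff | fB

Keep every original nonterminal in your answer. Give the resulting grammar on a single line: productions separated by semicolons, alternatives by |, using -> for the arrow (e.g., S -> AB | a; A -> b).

Nullable set: {Q}.
S -> BfQ: Q nullable, giving Bf | BfQ.
Drop Q -> ε.
Q -> gQ: Q nullable, giving g | gQ.
Unchanged (no nullable symbols): S -> e; B -> SW; B -> e; Q -> fe; W -> fB; W -> ff.

S -> e | Bf | BfQ; B -> e | SW; Q -> g | fe | gQ; W -> fB | ff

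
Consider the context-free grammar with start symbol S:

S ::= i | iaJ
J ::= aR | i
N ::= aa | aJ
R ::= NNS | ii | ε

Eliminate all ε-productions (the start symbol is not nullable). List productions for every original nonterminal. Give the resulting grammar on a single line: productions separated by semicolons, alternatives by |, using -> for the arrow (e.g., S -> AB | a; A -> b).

S -> i | iaJ; J -> a | i | aR; N -> aJ | aa; R -> ii | NNS

Nullable set: {R}.
J -> aR: R nullable, giving a | aR.
Drop R -> ε.
Unchanged (no nullable symbols): S -> i; S -> iaJ; J -> i; N -> aJ; N -> aa; R -> NNS; R -> ii.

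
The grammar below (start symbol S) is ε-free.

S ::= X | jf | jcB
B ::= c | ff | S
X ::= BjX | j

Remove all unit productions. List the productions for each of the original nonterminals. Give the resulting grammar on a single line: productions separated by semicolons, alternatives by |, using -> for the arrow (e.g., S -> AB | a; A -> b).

Unit productions: B->S, S->X.
Unit pairs (A ⇒* B via units): (B,S), (B,X), (S,X).
S: inherits non-unit rules of {S, X} → BjX | j | jcB | jf.
B: inherits non-unit rules of {B, S, X} → BjX | c | ff | j | jcB | jf.
X: inherits non-unit rules of {X} → BjX | j.

S -> j | jf | BjX | jcB; B -> c | j | ff | jf | BjX | jcB; X -> j | BjX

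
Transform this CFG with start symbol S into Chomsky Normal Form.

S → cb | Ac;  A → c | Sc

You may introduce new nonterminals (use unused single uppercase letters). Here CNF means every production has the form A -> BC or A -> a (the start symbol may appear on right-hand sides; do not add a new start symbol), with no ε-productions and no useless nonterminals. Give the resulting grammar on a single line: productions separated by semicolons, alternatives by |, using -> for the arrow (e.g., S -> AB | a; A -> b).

No ε-productions.
No unit productions to eliminate.
TERM: introduce C -> b, B -> c and substitute in every rule of length ≥2.

S -> AB | BC; A -> c | SB; B -> c; C -> b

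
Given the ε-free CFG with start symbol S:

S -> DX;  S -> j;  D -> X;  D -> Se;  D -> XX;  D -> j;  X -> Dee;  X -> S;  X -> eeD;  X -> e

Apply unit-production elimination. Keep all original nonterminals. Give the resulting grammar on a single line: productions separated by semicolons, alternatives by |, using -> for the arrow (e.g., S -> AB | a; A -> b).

Unit productions: D->X, X->S.
Unit pairs (A ⇒* B via units): (D,S), (D,X), (X,S).
S: inherits non-unit rules of {S} → DX | j.
D: inherits non-unit rules of {D, S, X} → DX | Dee | Se | XX | e | eeD | j.
X: inherits non-unit rules of {S, X} → DX | Dee | e | eeD | j.

S -> j | DX; D -> e | j | DX | Se | XX | Dee | eeD; X -> e | j | DX | Dee | eeD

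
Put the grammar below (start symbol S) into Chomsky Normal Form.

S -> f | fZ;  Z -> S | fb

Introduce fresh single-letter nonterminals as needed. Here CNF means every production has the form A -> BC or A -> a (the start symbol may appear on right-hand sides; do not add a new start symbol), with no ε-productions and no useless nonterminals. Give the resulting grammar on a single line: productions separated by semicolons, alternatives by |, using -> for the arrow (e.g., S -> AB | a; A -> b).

No ε-productions.
After unit-elimination: S -> f | fZ; Z -> f | fZ | fb.
TERM: introduce B -> b, A -> f and substitute in every rule of length ≥2.

S -> f | AZ; A -> f; B -> b; Z -> f | AB | AZ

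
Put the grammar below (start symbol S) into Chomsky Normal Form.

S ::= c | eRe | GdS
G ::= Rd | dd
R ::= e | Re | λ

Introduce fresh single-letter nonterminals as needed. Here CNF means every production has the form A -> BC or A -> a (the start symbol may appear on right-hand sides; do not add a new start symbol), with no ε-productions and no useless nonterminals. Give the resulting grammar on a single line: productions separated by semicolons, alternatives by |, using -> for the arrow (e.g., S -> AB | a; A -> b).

Nullable: {R}; after ε-elimination: S -> c | ee | GdS | eRe; G -> d | Rd | dd; R -> e | Re.
No unit productions to eliminate.
TERM: introduce A -> d, B -> e and substitute in every rule of length ≥2.
BIN: S -> BRB becomes S -> BC, C -> RB; S -> GAS becomes S -> GD, D -> AS.

S -> c | BB | BC | GD; A -> d; B -> e; C -> RB; D -> AS; G -> d | AA | RA; R -> e | RB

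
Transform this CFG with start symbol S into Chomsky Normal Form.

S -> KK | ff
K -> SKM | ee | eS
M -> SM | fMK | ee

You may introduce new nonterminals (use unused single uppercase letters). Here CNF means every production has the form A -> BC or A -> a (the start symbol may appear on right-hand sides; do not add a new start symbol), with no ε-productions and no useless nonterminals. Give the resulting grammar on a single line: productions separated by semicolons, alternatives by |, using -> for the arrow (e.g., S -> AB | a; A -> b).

S -> BB | KK; A -> e; B -> f; C -> KM; D -> MK; K -> AA | AS | SC; M -> AA | BD | SM

No ε-productions.
No unit productions to eliminate.
TERM: introduce A -> e, B -> f and substitute in every rule of length ≥2.
BIN: K -> SKM becomes K -> SC, C -> KM; M -> BMK becomes M -> BD, D -> MK.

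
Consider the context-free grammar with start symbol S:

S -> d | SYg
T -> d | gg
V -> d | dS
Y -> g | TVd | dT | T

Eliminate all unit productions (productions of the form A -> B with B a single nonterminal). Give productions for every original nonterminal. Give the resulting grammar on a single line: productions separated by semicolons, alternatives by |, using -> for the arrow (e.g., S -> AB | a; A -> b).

Unit productions: Y->T.
Unit pairs (A ⇒* B via units): (Y,T).
S: inherits non-unit rules of {S} → SYg | d.
T: inherits non-unit rules of {T} → d | gg.
V: inherits non-unit rules of {V} → d | dS.
Y: inherits non-unit rules of {T, Y} → TVd | d | dT | g | gg.

S -> d | SYg; T -> d | gg; V -> d | dS; Y -> d | g | dT | gg | TVd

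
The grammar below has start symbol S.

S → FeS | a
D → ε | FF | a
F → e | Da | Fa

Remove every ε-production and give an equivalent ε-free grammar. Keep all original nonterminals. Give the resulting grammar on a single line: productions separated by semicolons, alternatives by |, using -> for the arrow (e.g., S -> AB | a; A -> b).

S -> a | FeS; D -> a | FF; F -> a | e | Da | Fa

Nullable set: {D}.
Drop D -> ε.
F -> Da: D nullable, giving Da | a.
Unchanged (no nullable symbols): S -> FeS; S -> a; D -> FF; D -> a; F -> Fa; F -> e.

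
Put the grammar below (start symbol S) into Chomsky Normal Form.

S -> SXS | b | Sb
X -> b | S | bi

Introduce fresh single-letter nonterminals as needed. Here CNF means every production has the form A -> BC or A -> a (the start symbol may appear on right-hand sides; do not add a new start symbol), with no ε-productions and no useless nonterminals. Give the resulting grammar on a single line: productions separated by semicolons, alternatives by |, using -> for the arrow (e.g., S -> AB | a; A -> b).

S -> b | SA | SC; A -> b; B -> i; C -> XS; D -> XS; X -> b | AB | SA | SD

No ε-productions.
After unit-elimination: S -> b | Sb | SXS; X -> b | Sb | bi | SXS.
TERM: introduce A -> b, B -> i and substitute in every rule of length ≥2.
BIN: S -> SXS becomes S -> SC, C -> XS; X -> SXS becomes X -> SD, D -> XS.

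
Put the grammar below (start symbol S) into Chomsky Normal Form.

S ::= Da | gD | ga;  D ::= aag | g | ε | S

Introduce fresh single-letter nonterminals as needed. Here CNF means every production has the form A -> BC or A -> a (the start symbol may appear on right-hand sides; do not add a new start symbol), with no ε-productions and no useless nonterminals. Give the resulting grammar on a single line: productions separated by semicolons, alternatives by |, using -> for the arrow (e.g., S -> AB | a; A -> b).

Nullable: {D}; after ε-elimination: S -> a | g | Da | gD | ga; D -> S | g | aag.
After unit-elimination: S -> a | g | Da | gD | ga; D -> a | g | Da | gD | ga | aag.
TERM: introduce A -> a, B -> g and substitute in every rule of length ≥2.
BIN: D -> AAB becomes D -> AC, C -> AB.

S -> a | g | BA | BD | DA; A -> a; B -> g; C -> AB; D -> a | g | AC | BA | BD | DA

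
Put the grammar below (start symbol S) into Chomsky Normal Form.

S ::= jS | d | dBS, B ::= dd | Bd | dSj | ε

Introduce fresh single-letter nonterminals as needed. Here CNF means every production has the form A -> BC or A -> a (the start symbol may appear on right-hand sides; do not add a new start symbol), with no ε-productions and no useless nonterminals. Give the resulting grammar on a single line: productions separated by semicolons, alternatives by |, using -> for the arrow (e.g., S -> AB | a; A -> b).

Nullable: {B}; after ε-elimination: S -> d | dS | jS | dBS; B -> d | Bd | dd | dSj.
No unit productions to eliminate.
TERM: introduce A -> d, C -> j and substitute in every rule of length ≥2.
BIN: B -> ASC becomes B -> AD, D -> SC; S -> ABS becomes S -> AE, E -> BS.

S -> d | AE | AS | CS; A -> d; B -> d | AA | AD | BA; C -> j; D -> SC; E -> BS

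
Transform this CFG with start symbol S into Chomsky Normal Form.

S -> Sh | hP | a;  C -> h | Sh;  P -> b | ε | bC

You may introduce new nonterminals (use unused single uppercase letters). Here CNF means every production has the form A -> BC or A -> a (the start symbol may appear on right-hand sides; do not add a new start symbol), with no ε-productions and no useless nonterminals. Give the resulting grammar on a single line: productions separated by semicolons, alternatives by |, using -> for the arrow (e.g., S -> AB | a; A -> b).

S -> a | h | AP | SA; A -> h; B -> b; C -> h | SA; P -> b | BC

Nullable: {P}; after ε-elimination: S -> a | h | Sh | hP; C -> h | Sh; P -> b | bC.
No unit productions to eliminate.
TERM: introduce B -> b, A -> h and substitute in every rule of length ≥2.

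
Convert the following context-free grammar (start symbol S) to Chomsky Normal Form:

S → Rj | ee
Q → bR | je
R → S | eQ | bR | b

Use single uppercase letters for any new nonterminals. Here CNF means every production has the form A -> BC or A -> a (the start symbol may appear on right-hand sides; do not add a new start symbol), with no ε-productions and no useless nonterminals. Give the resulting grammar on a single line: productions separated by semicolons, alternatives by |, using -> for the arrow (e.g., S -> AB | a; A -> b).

S -> CC | RB; A -> b; B -> j; C -> e; Q -> AR | BC; R -> b | AR | CC | CQ | RB

No ε-productions.
After unit-elimination: S -> Rj | ee; Q -> bR | je; R -> b | Rj | bR | eQ | ee.
TERM: introduce A -> b, C -> e, B -> j and substitute in every rule of length ≥2.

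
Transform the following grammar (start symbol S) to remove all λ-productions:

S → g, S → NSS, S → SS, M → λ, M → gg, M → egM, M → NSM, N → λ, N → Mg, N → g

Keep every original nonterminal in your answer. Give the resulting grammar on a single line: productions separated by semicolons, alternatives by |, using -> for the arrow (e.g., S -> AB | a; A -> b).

Nullable set: {M, N}.
S -> NSS: N nullable, giving NSS | SS.
Drop M -> λ.
M -> NSM: N, M nullable, giving NS | NSM | S | SM.
M -> egM: M nullable, giving eg | egM.
Drop N -> λ.
N -> Mg: M nullable, giving Mg | g.
Unchanged (no nullable symbols): S -> SS; S -> g; M -> gg; N -> g.

S -> g | SS | NSS; M -> S | NS | SM | eg | gg | NSM | egM; N -> g | Mg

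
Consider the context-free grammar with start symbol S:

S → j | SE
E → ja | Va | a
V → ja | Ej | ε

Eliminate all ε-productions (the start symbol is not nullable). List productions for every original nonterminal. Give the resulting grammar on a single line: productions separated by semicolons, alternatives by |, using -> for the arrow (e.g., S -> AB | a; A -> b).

S -> j | SE; E -> a | Va | ja; V -> Ej | ja

Nullable set: {V}.
E -> Va: V nullable, giving Va | a.
Drop V -> ε.
Unchanged (no nullable symbols): S -> SE; S -> j; E -> a; E -> ja; V -> Ej; V -> ja.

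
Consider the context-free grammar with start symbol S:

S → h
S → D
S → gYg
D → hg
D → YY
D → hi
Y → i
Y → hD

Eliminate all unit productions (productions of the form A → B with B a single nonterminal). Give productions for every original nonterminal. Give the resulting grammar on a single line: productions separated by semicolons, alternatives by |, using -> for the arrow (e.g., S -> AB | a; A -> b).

Unit productions: S->D.
Unit pairs (A ⇒* B via units): (S,D).
S: inherits non-unit rules of {D, S} → YY | gYg | h | hg | hi.
D: inherits non-unit rules of {D} → YY | hg | hi.
Y: inherits non-unit rules of {Y} → hD | i.

S -> h | YY | hg | hi | gYg; D -> YY | hg | hi; Y -> i | hD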